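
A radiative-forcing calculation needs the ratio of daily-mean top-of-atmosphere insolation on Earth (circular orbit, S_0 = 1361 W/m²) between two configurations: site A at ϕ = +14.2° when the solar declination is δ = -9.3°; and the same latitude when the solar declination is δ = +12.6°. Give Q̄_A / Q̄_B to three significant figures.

— Configuration A (ϕ=+14.2°):
cos h₀ = −tan(+14.2°) tan(-9.300°) = 0.0414, h₀ = 1.5293 rad.
Bracket: h₀ sin ϕ sin δ + cos ϕ cos δ sin h₀ = 1.5293×0.24531×-0.16160 + 0.96945×0.98686×0.99914 = -0.060625 + 0.955889 = 0.895264.
Q̄ = (S_0/π) × [bracket] = (1361/π) × 0.895264 = 387.85 W/m².
— Configuration B (ϕ=+14.2°):
cos h₀ = −tan(+14.2°) tan(+12.600°) = -0.0566, h₀ = 1.6274 rad.
Bracket: h₀ sin ϕ sin δ + cos ϕ cos δ sin h₀ = 1.6274×0.24531×0.21814 + 0.96945×0.97592×0.99840 = 0.087085 + 0.944592 = 1.031677.
Q̄ = (S_0/π) × [bracket] = (1361/π) × 1.031677 = 446.94 W/m².
Ratio Q̄_A / Q̄_B = 387.85 / 446.94 = 0.8678.

Q̄_A / Q̄_B ≈ 0.868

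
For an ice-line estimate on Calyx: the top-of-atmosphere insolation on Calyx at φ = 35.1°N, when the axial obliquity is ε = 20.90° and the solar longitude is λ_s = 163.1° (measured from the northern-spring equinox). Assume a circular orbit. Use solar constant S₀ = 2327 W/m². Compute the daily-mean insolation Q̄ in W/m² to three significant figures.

Q̄ ≈ 674 W/m²

Solar declination: sin δ = sin ε · sin λ_s = sin 20.90° × sin 163.1° = 0.10370, so δ = +5.953°.
cos H₀ = −tan(+35.1°) tan(+5.953°) = -0.0733, H₀ = 1.6441 rad.
Bracket: H₀ sin φ sin δ + cos φ cos δ sin H₀ = 1.6441×0.57501×0.10370 + 0.81815×0.99461×0.99731 = 0.098035 + 0.811551 = 0.909586.
Q̄ = (S₀/π) × [bracket] = (2327/π) × 0.909586 = 673.7 W/m².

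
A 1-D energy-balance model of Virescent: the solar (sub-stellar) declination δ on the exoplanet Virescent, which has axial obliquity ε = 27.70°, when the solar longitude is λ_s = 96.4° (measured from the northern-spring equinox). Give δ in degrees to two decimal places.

δ = +27.51°

sin δ = sin ε · sin λ_s = sin 27.70° × sin 96.4° = 0.461945.
δ = arcsin(0.461945) = +27.51°.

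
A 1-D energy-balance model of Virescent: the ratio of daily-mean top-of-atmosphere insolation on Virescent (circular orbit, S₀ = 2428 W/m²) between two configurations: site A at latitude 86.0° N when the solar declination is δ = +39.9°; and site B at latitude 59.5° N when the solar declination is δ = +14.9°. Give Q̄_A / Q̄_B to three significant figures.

Q̄_A / Q̄_B ≈ 2.26

— Configuration A (φ=+86.0°):
cos H₀ = −tan(+86.0°) tan(+39.900°) = -11.9572 ≤ −1 ⇒ polar day, H₀ = π.
Bracket: H₀ sin φ sin δ + cos φ cos δ sin H₀ = 3.1416×0.99756×0.64145 + 0.06976×0.76717×0.00000 = 2.010262 + 0.000000 = 2.010262.
Q̄ = (S₀/π) × [bracket] = (2428/π) × 2.010262 = 1553.6 W/m².
— Configuration B (φ=+59.5°):
cos H₀ = −tan(+59.5°) tan(+14.900°) = -0.4517, H₀ = 2.0395 rad.
Bracket: H₀ sin φ sin δ + cos φ cos δ sin H₀ = 2.0395×0.86163×0.25713 + 0.50754×0.96638×0.89216 = 0.451853 + 0.437584 = 0.889437.
Q̄ = (S₀/π) × [bracket] = (2428/π) × 0.889437 = 687.41 W/m².
Ratio Q̄_A / Q̄_B = 1553.6 / 687.41 = 2.260.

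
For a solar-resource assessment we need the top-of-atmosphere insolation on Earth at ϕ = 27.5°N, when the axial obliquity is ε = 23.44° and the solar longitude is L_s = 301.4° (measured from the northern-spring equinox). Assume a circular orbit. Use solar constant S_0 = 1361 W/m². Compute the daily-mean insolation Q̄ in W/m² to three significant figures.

Solar declination: sin δ = sin ε · sin L_s = sin 23.44° × sin 301.4° = -0.33953, so δ = -19.848°.
cos h₀ = −tan(+27.5°) tan(-19.848°) = 0.1879, h₀ = 1.3818 rad.
Bracket: h₀ sin ϕ sin δ + cos ϕ cos δ sin h₀ = 1.3818×0.46175×-0.33953 + 0.88701×0.94059×0.98219 = -0.216636 + 0.819454 = 0.602818.
Q̄ = (S_0/π) × [bracket] = (1361/π) × 0.602818 = 261.2 W/m².

Q̄ ≈ 261 W/m²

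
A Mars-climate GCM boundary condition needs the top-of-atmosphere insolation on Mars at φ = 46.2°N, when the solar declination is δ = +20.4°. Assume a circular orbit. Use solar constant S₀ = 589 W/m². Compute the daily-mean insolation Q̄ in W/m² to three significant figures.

Q̄ ≈ 205 W/m²

cos H₀ = −tan(+46.2°) tan(+20.400°) = -0.3878, H₀ = 1.9691 rad.
Bracket: H₀ sin φ sin δ + cos φ cos δ sin H₀ = 1.9691×0.72176×0.34857 + 0.69214×0.93728×0.92174 = 0.495394 + 0.597959 = 1.093353.
Q̄ = (S₀/π) × [bracket] = (589/π) × 1.093353 = 205.0 W/m².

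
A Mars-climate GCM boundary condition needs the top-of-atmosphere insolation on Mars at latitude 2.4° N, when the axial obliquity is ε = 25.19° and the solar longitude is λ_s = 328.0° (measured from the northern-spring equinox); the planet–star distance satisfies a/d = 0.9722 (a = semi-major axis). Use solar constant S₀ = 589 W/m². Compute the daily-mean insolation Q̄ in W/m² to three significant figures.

Solar declination: sin δ = sin ε · sin λ_s = sin 25.19° × sin 328.0° = -0.22554, so δ = -13.035°.
cos H₀ = −tan(+2.4°) tan(-13.035°) = 0.0097, H₀ = 1.5611 rad.
Bracket: H₀ sin φ sin δ + cos φ cos δ sin H₀ = 1.5611×0.04188×-0.22554 + 0.99912×0.97423×0.99995 = -0.014746 + 0.973324 = 0.958578.
Inverse-square distance factor (a/d)² = 0.9722² = 0.945173.
Q̄ = (S₀/π) × 0.945173 × [bracket] = (589/π) × 0.945173 × 0.958578 = 169.9 W/m².

Q̄ ≈ 170 W/m²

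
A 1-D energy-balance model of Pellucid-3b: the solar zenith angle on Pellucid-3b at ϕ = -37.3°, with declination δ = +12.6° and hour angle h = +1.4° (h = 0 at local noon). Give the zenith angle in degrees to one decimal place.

cos θ_z = sin ϕ sin δ + cos ϕ cos δ cos h = -0.132192 + 0.776084 = 0.643892.
θ_z = arccos(0.643892) = 49.9°.

θ_z = 49.9°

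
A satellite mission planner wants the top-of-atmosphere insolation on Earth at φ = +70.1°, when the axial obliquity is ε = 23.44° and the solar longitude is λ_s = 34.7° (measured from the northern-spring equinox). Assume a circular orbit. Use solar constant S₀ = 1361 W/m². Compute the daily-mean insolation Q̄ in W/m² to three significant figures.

Q̄ ≈ 319 W/m²

Solar declination: sin δ = sin ε · sin λ_s = sin 23.44° × sin 34.7° = 0.22645, so δ = +13.088°.
cos H₀ = −tan(+70.1°) tan(+13.088°) = -0.6423, H₀ = 2.2682 rad.
Bracket: H₀ sin φ sin δ + cos φ cos δ sin H₀ = 2.2682×0.94029×0.22645 + 0.34038×0.97402×0.76649 = 0.482965 + 0.254120 = 0.737085.
Q̄ = (S₀/π) × [bracket] = (1361/π) × 0.737085 = 319.3 W/m².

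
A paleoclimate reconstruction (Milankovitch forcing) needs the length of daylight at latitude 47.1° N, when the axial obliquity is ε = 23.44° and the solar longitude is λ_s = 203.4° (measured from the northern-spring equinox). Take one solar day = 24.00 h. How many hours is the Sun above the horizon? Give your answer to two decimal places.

Solar declination: sin δ = sin ε · sin λ_s = sin 23.44° × sin 203.4° = -0.15798, so δ = -9.090°.
cos H₀ = −tan φ · tan δ = −tan(+47.1°) × tan(-9.090°) = 0.1722, so H₀ = 1.3978 rad = 80.09°.
Daylight = 2H₀/(2π) × 24.00 h = (1.3978/π) × 24.00 = 10.68 h.

10.68 h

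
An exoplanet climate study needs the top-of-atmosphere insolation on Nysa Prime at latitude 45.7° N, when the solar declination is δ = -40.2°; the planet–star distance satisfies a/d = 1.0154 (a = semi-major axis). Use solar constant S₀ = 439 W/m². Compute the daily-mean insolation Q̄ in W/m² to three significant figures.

cos H₀ = −tan(+45.7°) tan(-40.200°) = 0.8660, H₀ = 0.5237 rad.
Bracket: H₀ sin φ sin δ + cos φ cos δ sin H₀ = 0.5237×0.71569×-0.64546 + 0.69842×0.76380×0.50009 = -0.241923 + 0.266775 = 0.024852.
Inverse-square distance factor (a/d)² = 1.0154² = 1.031037.
Q̄ = (S₀/π) × 1.031037 × [bracket] = (439/π) × 1.031037 × 0.024852 = 3.581 W/m².

Q̄ ≈ 3.58 W/m²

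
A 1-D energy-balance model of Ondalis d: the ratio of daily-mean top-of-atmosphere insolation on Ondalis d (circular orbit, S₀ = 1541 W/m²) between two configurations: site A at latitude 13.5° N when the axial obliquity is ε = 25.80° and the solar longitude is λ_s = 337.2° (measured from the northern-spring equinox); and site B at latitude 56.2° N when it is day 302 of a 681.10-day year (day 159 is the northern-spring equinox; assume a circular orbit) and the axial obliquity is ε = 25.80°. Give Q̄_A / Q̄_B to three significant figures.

Q̄_A / Q̄_B ≈ 0.759

— Configuration A (φ=+13.5°):
Solar declination: sin δ = sin ε · sin λ_s = sin 25.80° × sin 337.2° = -0.16866, so δ = -9.710°.
cos H₀ = −tan(+13.5°) tan(-9.710°) = 0.0411, H₀ = 1.5297 rad.
Bracket: H₀ sin φ sin δ + cos φ cos δ sin H₀ = 1.5297×0.23345×-0.16866 + 0.97237×0.98567×0.99916 = -0.060230 + 0.957631 = 0.897401.
Q̄ = (S₀/π) × [bracket] = (1541/π) × 0.897401 = 440.19 W/m².
— Configuration B (φ=+56.2°):
Solar longitude: λ_s = 360° × (302 − 159)/681.10 = 75.584°.
sin δ = sin 25.80° × sin 75.584° = 0.42153, so δ = +24.931°.
cos H₀ = −tan(+56.2°) tan(+24.931°) = -0.6944, H₀ = 2.3383 rad.
Bracket: H₀ sin φ sin δ + cos φ cos δ sin H₀ = 2.3383×0.83098×0.42153 + 0.55630×0.90682×0.71962 = 0.819067 + 0.363022 = 1.182089.
Q̄ = (S₀/π) × [bracket] = (1541/π) × 1.182089 = 579.83 W/m².
Ratio Q̄_A / Q̄_B = 440.19 / 579.83 = 0.7592.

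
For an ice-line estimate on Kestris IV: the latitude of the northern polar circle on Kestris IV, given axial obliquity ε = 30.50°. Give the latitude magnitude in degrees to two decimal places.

59.50°

The polar circle is the lowest latitude that experiences at least one full rotation of continuous daylight at the northern-summer solstice; it lies at |φ| = 90° − ε = 90° − 30.50° = 59.50°.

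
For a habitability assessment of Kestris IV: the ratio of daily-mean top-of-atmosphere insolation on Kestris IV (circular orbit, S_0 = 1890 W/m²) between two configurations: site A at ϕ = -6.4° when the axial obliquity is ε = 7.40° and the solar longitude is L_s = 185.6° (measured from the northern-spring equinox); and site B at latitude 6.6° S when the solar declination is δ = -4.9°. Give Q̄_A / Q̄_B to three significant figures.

Q̄_A / Q̄_B ≈ 0.991

— Configuration A (ϕ=-6.4°):
Solar declination: sin δ = sin ε · sin L_s = sin 7.40° × sin 185.6° = -0.01257, so δ = -0.720°.
cos h₀ = −tan(-6.4°) tan(-0.720°) = -0.0014, h₀ = 1.5722 rad.
Bracket: h₀ sin ϕ sin δ + cos ϕ cos δ sin h₀ = 1.5722×-0.11147×-0.01257 + 0.99377×0.99992×1.00000 = 0.002203 + 0.993690 = 0.995893.
Q̄ = (S_0/π) × [bracket] = (1890/π) × 0.995893 = 599.13 W/m².
— Configuration B (ϕ=-6.6°):
cos h₀ = −tan(-6.6°) tan(-4.900°) = -0.0099, h₀ = 1.5807 rad.
Bracket: h₀ sin ϕ sin δ + cos ϕ cos δ sin h₀ = 1.5807×-0.11494×-0.08542 + 0.99337×0.99635×0.99995 = 0.015520 + 0.989695 = 1.005215.
Q̄ = (S_0/π) × [bracket] = (1890/π) × 1.005215 = 604.74 W/m².
Ratio Q̄_A / Q̄_B = 599.13 / 604.74 = 0.9907.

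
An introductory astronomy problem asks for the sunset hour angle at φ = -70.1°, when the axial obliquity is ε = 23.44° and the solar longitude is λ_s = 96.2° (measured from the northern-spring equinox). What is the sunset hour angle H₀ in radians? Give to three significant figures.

Solar declination: sin δ = sin ε · sin λ_s = sin 23.44° × sin 96.2° = 0.39546, so δ = +23.295°.
cos H₀ = −tan φ · tan δ = 1.1894 ≥ 1, so the Sun never rises (polar night) and H₀ = 0.

H₀ = 0.00 rad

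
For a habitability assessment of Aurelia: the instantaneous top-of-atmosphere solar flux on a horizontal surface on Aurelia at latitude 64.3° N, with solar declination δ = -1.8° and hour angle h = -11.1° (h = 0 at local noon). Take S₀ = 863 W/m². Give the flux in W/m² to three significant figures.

cos θ_z = sin φ sin δ + cos φ cos δ cos h = -0.028304 + 0.425336 = 0.397032.
Flux = S₀ · cos θ_z = 863 × 0.397032 = 342.6 W/m².

343 W/m²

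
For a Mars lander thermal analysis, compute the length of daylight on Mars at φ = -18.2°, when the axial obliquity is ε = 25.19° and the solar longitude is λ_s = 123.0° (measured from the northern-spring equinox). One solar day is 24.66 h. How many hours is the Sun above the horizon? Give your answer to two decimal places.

Solar declination: sin δ = sin ε · sin λ_s = sin 25.19° × sin 123.0° = 0.35696, so δ = +20.913°.
cos H₀ = −tan φ · tan δ = −tan(-18.2°) × tan(+20.913°) = 0.1256, so H₀ = 1.4448 rad = 82.78°.
Daylight = 2H₀/(2π) × 24.66 h = (1.4448/π) × 24.66 = 11.34 h.

11.34 h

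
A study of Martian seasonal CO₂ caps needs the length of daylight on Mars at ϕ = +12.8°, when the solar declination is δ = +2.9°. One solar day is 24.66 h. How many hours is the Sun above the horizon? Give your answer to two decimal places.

12.42 h

cos h₀ = −tan ϕ · tan δ = −tan(+12.8°) × tan(+2.900°) = -0.0115, so h₀ = 1.5823 rad = 90.66°.
Daylight = 2h₀/(2π) × 24.66 h = (1.5823/π) × 24.66 = 12.42 h.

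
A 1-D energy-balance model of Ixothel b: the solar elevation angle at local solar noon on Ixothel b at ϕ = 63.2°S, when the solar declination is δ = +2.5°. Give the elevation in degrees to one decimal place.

At local noon the hour angle is zero, so the zenith angle equals |ϕ − δ| = |-63.2° − (+2.500°)| = 65.700°.
Elevation = 90° − 65.700° = 24.3°.

24.3°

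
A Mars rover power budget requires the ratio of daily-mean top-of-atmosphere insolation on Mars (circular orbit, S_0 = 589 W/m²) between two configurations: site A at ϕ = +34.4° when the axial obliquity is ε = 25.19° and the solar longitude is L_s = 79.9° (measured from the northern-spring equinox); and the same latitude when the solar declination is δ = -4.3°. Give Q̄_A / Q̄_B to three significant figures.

Q̄_A / Q̄_B ≈ 1.53

— Configuration A (ϕ=+34.4°):
Solar declination: sin δ = sin ε · sin L_s = sin 25.19° × sin 79.9° = 0.41903, so δ = +24.773°.
cos h₀ = −tan(+34.4°) tan(+24.773°) = -0.3160, h₀ = 1.8923 rad.
Bracket: h₀ sin ϕ sin δ + cos ϕ cos δ sin h₀ = 1.8923×0.56497×0.41903 + 0.82511×0.90797×0.94876 = 0.447982 + 0.710787 = 1.158769.
Q̄ = (S_0/π) × [bracket] = (589/π) × 1.158769 = 217.25 W/m².
— Configuration B (ϕ=+34.4°):
cos h₀ = −tan(+34.4°) tan(-4.300°) = 0.0515, h₀ = 1.5193 rad.
Bracket: h₀ sin ϕ sin δ + cos ϕ cos δ sin h₀ = 1.5193×0.56497×-0.07498 + 0.82511×0.99719×0.99867 = -0.064360 + 0.821697 = 0.757337.
Q̄ = (S_0/π) × [bracket] = (589/π) × 0.757337 = 141.99 W/m².
Ratio Q̄_A / Q̄_B = 217.25 / 141.99 = 1.530.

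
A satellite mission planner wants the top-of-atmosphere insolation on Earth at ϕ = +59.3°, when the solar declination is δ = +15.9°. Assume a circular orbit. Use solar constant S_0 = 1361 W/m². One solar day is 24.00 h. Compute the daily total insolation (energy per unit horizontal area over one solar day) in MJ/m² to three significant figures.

34.4 MJ/m²

cos h₀ = −tan(+59.3°) tan(+15.900°) = -0.4798, h₀ = 2.0712 rad.
Bracket: h₀ sin ϕ sin δ + cos ϕ cos δ sin h₀ = 2.0712×0.85985×0.27396 + 0.51054×0.96174×0.87740 = 0.487901 + 0.430809 = 0.918710.
Q̄ = (S_0/π) × [bracket] = (1361/π) × 0.918710 = 398.00 W/m².
Daily total = Q̄ × 24.00 h × 3600 s/h = 398.00 × 24.00 × 3600 / 10⁶ = 34.39 MJ/m².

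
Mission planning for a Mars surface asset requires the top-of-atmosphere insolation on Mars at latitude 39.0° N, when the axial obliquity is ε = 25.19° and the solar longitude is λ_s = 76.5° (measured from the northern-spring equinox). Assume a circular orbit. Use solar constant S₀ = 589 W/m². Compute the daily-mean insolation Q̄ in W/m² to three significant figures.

Solar declination: sin δ = sin ε · sin λ_s = sin 25.19° × sin 76.5° = 0.41386, so δ = +24.448°.
cos H₀ = −tan(+39.0°) tan(+24.448°) = -0.3681, H₀ = 1.9478 rad.
Bracket: H₀ sin φ sin δ + cos φ cos δ sin H₀ = 1.9478×0.62932×0.41386 + 0.77715×0.91034×0.92977 = 0.507305 + 0.657785 = 1.165090.
Q̄ = (S₀/π) × [bracket] = (589/π) × 1.165090 = 218.4 W/m².

Q̄ ≈ 218 W/m²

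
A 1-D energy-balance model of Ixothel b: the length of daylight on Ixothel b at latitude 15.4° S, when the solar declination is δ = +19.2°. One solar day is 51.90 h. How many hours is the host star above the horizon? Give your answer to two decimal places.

cos H₀ = −tan φ · tan δ = −tan(-15.4°) × tan(+19.200°) = 0.0959, so H₀ = 1.4747 rad = 84.50°.
Daylight = 2H₀/(2π) × 51.90 h = (1.4747/π) × 51.90 = 24.36 h.

24.36 h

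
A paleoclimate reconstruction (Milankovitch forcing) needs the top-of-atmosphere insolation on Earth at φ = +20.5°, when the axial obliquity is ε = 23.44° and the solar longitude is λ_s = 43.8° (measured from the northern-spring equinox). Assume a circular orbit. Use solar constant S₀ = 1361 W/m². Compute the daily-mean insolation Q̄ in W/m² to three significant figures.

Q̄ ≈ 458 W/m²

Solar declination: sin δ = sin ε · sin λ_s = sin 23.44° × sin 43.8° = 0.27533, so δ = +15.981°.
cos H₀ = −tan(+20.5°) tan(+15.981°) = -0.1071, H₀ = 1.6781 rad.
Bracket: H₀ sin φ sin δ + cos φ cos δ sin H₀ = 1.6781×0.35021×0.27533 + 0.93667×0.96135×0.99425 = 0.161808 + 0.895290 = 1.057098.
Q̄ = (S₀/π) × [bracket] = (1361/π) × 1.057098 = 458.0 W/m².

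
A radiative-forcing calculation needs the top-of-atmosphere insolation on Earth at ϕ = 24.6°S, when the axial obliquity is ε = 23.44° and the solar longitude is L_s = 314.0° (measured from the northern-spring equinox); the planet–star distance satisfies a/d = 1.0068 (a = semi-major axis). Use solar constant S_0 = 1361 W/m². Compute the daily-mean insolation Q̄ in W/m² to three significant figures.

Solar declination: sin δ = sin ε · sin L_s = sin 23.44° × sin 314.0° = -0.28615, so δ = -16.627°.
cos h₀ = −tan(-24.6°) tan(-16.627°) = -0.1367, h₀ = 1.7080 rad.
Bracket: h₀ sin ϕ sin δ + cos ϕ cos δ sin h₀ = 1.7080×-0.41628×-0.28615 + 0.90924×0.95819×0.99061 = 0.203454 + 0.863044 = 1.066498.
Inverse-square distance factor (a/d)² = 1.0068² = 1.013646.
Q̄ = (S_0/π) × 1.013646 × [bracket] = (1361/π) × 1.013646 × 1.066498 = 468.3 W/m².

Q̄ ≈ 468 W/m²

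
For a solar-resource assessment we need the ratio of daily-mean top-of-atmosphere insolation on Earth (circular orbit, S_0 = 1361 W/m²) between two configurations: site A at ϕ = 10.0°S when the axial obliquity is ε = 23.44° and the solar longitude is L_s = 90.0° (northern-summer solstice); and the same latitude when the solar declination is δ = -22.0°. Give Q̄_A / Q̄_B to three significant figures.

Q̄_A / Q̄_B ≈ 0.784

— Configuration A (ϕ=-10.0°):
Solar declination: sin δ = sin ε · sin L_s = sin 23.44° × sin 90.0° = 0.39779, so δ = +23.440°.
cos h₀ = −tan(-10.0°) tan(+23.440°) = 0.0764, h₀ = 1.4943 rad.
Bracket: h₀ sin ϕ sin δ + cos ϕ cos δ sin h₀ = 1.4943×-0.17365×0.39779 + 0.98481×0.91748×0.99707 = -0.103221 + 0.900896 = 0.797675.
Q̄ = (S_0/π) × [bracket] = (1361/π) × 0.797675 = 345.57 W/m².
— Configuration B (ϕ=-10.0°):
cos h₀ = −tan(-10.0°) tan(-22.000°) = -0.0712, h₀ = 1.6421 rad.
Bracket: h₀ sin ϕ sin δ + cos ϕ cos δ sin h₀ = 1.6421×-0.17365×-0.37461 + 0.98481×0.92718×0.99746 = 0.106820 + 0.910777 = 1.017597.
Q̄ = (S_0/π) × [bracket] = (1361/π) × 1.017597 = 440.84 W/m².
Ratio Q̄_A / Q̄_B = 345.57 / 440.84 = 0.7839.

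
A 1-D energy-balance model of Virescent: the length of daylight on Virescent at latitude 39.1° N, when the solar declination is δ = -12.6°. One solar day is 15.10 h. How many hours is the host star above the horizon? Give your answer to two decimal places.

cos H₀ = −tan φ · tan δ = −tan(+39.1°) × tan(-12.600°) = 0.1817, so H₀ = 1.3881 rad = 79.53°.
Daylight = 2H₀/(2π) × 15.10 h = (1.3881/π) × 15.10 = 6.67 h.

6.67 h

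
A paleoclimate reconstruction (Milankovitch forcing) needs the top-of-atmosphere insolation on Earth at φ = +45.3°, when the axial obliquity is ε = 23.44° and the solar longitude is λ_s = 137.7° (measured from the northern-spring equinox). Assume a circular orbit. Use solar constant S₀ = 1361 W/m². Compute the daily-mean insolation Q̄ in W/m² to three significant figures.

Q̄ ≈ 435 W/m²

Solar declination: sin δ = sin ε · sin λ_s = sin 23.44° × sin 137.7° = 0.26772, so δ = +15.528°.
cos H₀ = −tan(+45.3°) tan(+15.528°) = -0.2808, H₀ = 1.8554 rad.
Bracket: H₀ sin φ sin δ + cos φ cos δ sin H₀ = 1.8554×0.71080×0.26772 + 0.70339×0.96350×0.95977 = 0.353074 + 0.650452 = 1.003526.
Q̄ = (S₀/π) × [bracket] = (1361/π) × 1.003526 = 434.7 W/m².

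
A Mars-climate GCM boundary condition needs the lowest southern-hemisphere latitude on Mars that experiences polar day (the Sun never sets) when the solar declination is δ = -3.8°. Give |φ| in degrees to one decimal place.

Polar day requires cos H₀ = −tan φ tan δ ≤ −1, i.e. tan φ tan δ ≥ 1.
The boundary is |tan φ| · |tan δ| = 1, so |φ| = 90° − |δ| = 90° − 3.8° = 86.2° in the southern hemisphere.

|φ| = 86.2°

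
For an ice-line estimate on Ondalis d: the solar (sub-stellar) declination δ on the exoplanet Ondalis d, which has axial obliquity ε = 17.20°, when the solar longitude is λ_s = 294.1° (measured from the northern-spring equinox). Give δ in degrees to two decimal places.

δ = -15.66°

sin δ = sin ε · sin λ_s = sin 17.20° × sin 294.1° = -0.269932.
δ = arcsin(-0.269932) = -15.66°.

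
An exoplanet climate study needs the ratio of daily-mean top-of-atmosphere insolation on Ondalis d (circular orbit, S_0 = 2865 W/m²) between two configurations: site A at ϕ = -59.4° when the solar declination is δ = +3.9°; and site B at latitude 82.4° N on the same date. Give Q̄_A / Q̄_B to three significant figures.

— Configuration A (ϕ=-59.4°):
cos h₀ = −tan(-59.4°) tan(+3.900°) = 0.1153, h₀ = 1.4553 rad.
Bracket: h₀ sin ϕ sin δ + cos ϕ cos δ sin h₀ = 1.4553×-0.86074×0.06802 + 0.50904×0.99768×0.99333 = -0.085204 + 0.504472 = 0.419268.
Q̄ = (S_0/π) × [bracket] = (2865/π) × 0.419268 = 382.35 W/m².
— Configuration B (ϕ=+82.4°):
cos h₀ = −tan(+82.4°) tan(+3.900°) = -0.5109, h₀ = 2.1071 rad.
Bracket: h₀ sin ϕ sin δ + cos ϕ cos δ sin h₀ = 2.1071×0.99122×0.06802 + 0.13226×0.99768×0.85962 = 0.142067 + 0.113430 = 0.255497.
Q̄ = (S_0/π) × [bracket] = (2865/π) × 0.255497 = 233.00 W/m².
Ratio Q̄_A / Q̄_B = 382.35 / 233.00 = 1.641.

Q̄_A / Q̄_B ≈ 1.64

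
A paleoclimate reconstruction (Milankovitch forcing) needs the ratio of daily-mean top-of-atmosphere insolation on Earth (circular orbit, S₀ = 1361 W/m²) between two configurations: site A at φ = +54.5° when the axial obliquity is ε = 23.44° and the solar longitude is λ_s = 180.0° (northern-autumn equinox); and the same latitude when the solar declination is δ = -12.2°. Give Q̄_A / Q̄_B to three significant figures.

Q̄_A / Q̄_B ≈ 1.79

— Configuration A (φ=+54.5°):
Solar declination: sin δ = sin ε · sin λ_s = sin 23.44° × sin 180.0° = 0.00000, so δ = +0.000°.
cos H₀ = −tan(+54.5°) tan(+0.000°) = -0.0000, H₀ = 1.5708 rad.
Bracket: H₀ sin φ sin δ + cos φ cos δ sin H₀ = 1.5708×0.81412×0.00000 + 0.58070×1.00000×1.00000 = 0.000000 + 0.580700 = 0.580700.
Q̄ = (S₀/π) × [bracket] = (1361/π) × 0.580700 = 251.57 W/m².
— Configuration B (φ=+54.5°):
cos H₀ = −tan(+54.5°) tan(-12.200°) = 0.3031, H₀ = 1.2628 rad.
Bracket: H₀ sin φ sin δ + cos φ cos δ sin H₀ = 1.2628×0.81412×-0.21132 + 0.58070×0.97742×0.95295 = -0.217252 + 0.540883 = 0.323631.
Q̄ = (S₀/π) × [bracket] = (1361/π) × 0.323631 = 140.20 W/m².
Ratio Q̄_A / Q̄_B = 251.57 / 140.20 = 1.794.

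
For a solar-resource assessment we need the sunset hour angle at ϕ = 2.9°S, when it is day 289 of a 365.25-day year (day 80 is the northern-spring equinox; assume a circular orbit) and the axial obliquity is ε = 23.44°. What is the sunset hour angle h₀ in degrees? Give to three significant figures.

Solar longitude: L_s = 360° × (289 − 80)/365.25 = 205.996°.
sin δ = sin 23.44° × sin 205.996° = -0.17435, so δ = -10.041°.
cos h₀ = −tan ϕ · tan δ = −tan(-2.9°) × tan(-10.041°) = -0.0090, so h₀ = 1.5798 rad = 90.51°.

h₀ = 90.5°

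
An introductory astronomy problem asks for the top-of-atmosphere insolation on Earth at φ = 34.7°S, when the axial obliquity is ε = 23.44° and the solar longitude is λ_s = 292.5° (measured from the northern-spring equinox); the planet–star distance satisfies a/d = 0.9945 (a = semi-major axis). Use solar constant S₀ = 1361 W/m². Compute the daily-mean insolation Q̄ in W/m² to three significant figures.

Solar declination: sin δ = sin ε · sin λ_s = sin 23.44° × sin 292.5° = -0.36751, so δ = -21.562°.
cos H₀ = −tan(-34.7°) tan(-21.562°) = -0.2736, H₀ = 1.8480 rad.
Bracket: H₀ sin φ sin δ + cos φ cos δ sin H₀ = 1.8480×-0.56928×-0.36751 + 0.82214×0.93002×0.96184 = 0.386631 + 0.735429 = 1.122060.
Inverse-square distance factor (a/d)² = 0.9945² = 0.989030.
Q̄ = (S₀/π) × 0.989030 × [bracket] = (1361/π) × 0.989030 × 1.122060 = 480.8 W/m².

Q̄ ≈ 481 W/m²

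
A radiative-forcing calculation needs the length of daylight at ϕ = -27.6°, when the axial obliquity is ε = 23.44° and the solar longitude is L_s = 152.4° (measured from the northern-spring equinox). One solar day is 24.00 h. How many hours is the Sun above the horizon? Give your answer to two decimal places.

11.25 h

Solar declination: sin δ = sin ε · sin L_s = sin 23.44° × sin 152.4° = 0.18429, so δ = +10.620°.
cos h₀ = −tan ϕ · tan δ = −tan(-27.6°) × tan(+10.620°) = 0.0980, so h₀ = 1.4726 rad = 84.37°.
Daylight = 2h₀/(2π) × 24.00 h = (1.4726/π) × 24.00 = 11.25 h.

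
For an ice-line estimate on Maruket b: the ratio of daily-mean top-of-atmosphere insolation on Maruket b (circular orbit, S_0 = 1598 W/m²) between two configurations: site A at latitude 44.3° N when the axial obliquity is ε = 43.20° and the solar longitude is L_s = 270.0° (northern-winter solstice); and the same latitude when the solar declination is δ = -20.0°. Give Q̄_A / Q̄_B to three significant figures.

Q̄_A / Q̄_B ≈ 0.0351

— Configuration A (ϕ=+44.3°):
Solar declination: sin δ = sin ε · sin L_s = sin 43.20° × sin 270.0° = -0.68455, so δ = -43.200°.
cos h₀ = −tan(+44.3°) tan(-43.200°) = 0.9164, h₀ = 0.4118 rad.
Bracket: h₀ sin ϕ sin δ + cos ϕ cos δ sin h₀ = 0.4118×0.69842×-0.68455 + 0.71569×0.72897×0.40028 = -0.196883 + 0.208833 = 0.011950.
Q̄ = (S_0/π) × [bracket] = (1598/π) × 0.011950 = 6.0785 W/m².
— Configuration B (ϕ=+44.3°):
cos h₀ = −tan(+44.3°) tan(-20.000°) = 0.3552, h₀ = 1.2077 rad.
Bracket: h₀ sin ϕ sin δ + cos ϕ cos δ sin h₀ = 1.2077×0.69842×-0.34202 + 0.71569×0.93969×0.93480 = -0.288488 + 0.628678 = 0.340190.
Q̄ = (S_0/π) × [bracket] = (1598/π) × 0.340190 = 173.04 W/m².
Ratio Q̄_A / Q̄_B = 6.0785 / 173.04 = 0.03513.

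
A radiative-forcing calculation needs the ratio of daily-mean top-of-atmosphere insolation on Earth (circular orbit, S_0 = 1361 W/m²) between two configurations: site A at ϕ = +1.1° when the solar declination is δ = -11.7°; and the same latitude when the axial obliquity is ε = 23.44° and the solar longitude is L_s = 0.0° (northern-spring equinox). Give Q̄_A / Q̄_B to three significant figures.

— Configuration A (ϕ=+1.1°):
cos h₀ = −tan(+1.1°) tan(-11.700°) = 0.0040, h₀ = 1.5668 rad.
Bracket: h₀ sin ϕ sin δ + cos ϕ cos δ sin h₀ = 1.5668×0.01920×-0.20279 + 0.99982×0.97922×0.99999 = -0.006100 + 0.979034 = 0.972934.
Q̄ = (S_0/π) × [bracket] = (1361/π) × 0.972934 = 421.49 W/m².
— Configuration B (ϕ=+1.1°):
Solar declination: sin δ = sin ε · sin L_s = sin 23.44° × sin 0.0° = 0.00000, so δ = +0.000°.
cos h₀ = −tan(+1.1°) tan(+0.000°) = -0.0000, h₀ = 1.5708 rad.
Bracket: h₀ sin ϕ sin δ + cos ϕ cos δ sin h₀ = 1.5708×0.01920×0.00000 + 0.99982×1.00000×1.00000 = 0.000000 + 0.999820 = 0.999820.
Q̄ = (S_0/π) × [bracket] = (1361/π) × 0.999820 = 433.14 W/m².
Ratio Q̄_A / Q̄_B = 421.49 / 433.14 = 0.9731.

Q̄_A / Q̄_B ≈ 0.973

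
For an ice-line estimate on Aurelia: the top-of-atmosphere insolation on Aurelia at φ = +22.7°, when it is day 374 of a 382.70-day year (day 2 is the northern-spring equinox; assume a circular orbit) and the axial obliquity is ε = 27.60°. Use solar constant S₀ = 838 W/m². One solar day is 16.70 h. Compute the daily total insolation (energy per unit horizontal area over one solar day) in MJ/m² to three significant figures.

Solar longitude: λ_s = 360° × (374 − 2)/382.70 = 349.935°.
sin δ = sin 27.60° × sin 349.935° = -0.08097, so δ = -4.644°.
cos H₀ = −tan(+22.7°) tan(-4.644°) = 0.0340, H₀ = 1.5368 rad.
Bracket: H₀ sin φ sin δ + cos φ cos δ sin H₀ = 1.5368×0.38591×-0.08097 + 0.92254×0.99672×0.99942 = -0.048021 + 0.918981 = 0.870960.
Q̄ = (S₀/π) × [bracket] = (838/π) × 0.870960 = 232.32 W/m².
Daily total = Q̄ × 16.70 h × 3600 s/h = 232.32 × 16.70 × 3600 / 10⁶ = 13.97 MJ/m².

14.0 MJ/m²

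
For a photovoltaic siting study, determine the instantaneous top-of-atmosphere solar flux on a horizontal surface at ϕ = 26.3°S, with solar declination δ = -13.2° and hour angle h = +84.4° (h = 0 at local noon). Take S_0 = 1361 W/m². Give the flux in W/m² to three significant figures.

254 W/m²

cos θ_z = sin ϕ sin δ + cos ϕ cos δ cos h = 0.101176 + 0.085170 = 0.186346.
Flux = S_0 · cos θ_z = 1361 × 0.186346 = 253.6 W/m².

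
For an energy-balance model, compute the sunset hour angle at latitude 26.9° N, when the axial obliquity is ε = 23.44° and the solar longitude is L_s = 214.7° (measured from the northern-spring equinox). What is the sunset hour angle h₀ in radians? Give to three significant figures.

Solar declination: sin δ = sin ε · sin L_s = sin 23.44° × sin 214.7° = -0.22645, so δ = -13.088°.
cos h₀ = −tan ϕ · tan δ = −tan(+26.9°) × tan(-13.088°) = 0.1180, so h₀ = 1.4526 rad = 83.23°.

h₀ = 1.45 rad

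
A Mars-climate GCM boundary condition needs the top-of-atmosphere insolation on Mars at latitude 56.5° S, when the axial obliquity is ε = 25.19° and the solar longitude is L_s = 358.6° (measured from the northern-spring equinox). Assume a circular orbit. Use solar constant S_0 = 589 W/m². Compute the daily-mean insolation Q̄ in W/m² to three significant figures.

Solar declination: sin δ = sin ε · sin L_s = sin 25.19° × sin 358.6° = -0.01040, so δ = -0.596°.
cos h₀ = −tan(-56.5°) tan(-0.596°) = -0.0157, h₀ = 1.5865 rad.
Bracket: h₀ sin ϕ sin δ + cos ϕ cos δ sin h₀ = 1.5865×-0.83389×-0.01040 + 0.55194×0.99995×0.99988 = 0.013759 + 0.551846 = 0.565605.
Q̄ = (S_0/π) × [bracket] = (589/π) × 0.565605 = 106.0 W/m².

Q̄ ≈ 106 W/m²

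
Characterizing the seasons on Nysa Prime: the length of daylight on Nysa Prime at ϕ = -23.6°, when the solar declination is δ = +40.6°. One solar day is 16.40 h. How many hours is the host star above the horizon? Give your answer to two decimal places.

cos h₀ = −tan ϕ · tan δ = −tan(-23.6°) × tan(+40.600°) = 0.3745, so h₀ = 1.1870 rad = 68.01°.
Daylight = 2h₀/(2π) × 16.40 h = (1.1870/π) × 16.40 = 6.20 h.

6.20 h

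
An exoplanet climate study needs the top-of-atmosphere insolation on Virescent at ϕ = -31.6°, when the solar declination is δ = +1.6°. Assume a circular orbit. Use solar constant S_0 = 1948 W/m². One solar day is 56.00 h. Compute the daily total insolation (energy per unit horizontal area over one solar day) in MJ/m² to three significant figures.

cos h₀ = −tan(-31.6°) tan(+1.600°) = 0.0172, h₀ = 1.5536 rad.
Bracket: h₀ sin ϕ sin δ + cos ϕ cos δ sin h₀ = 1.5536×-0.52399×0.02792 + 0.85173×0.99961×0.99985 = -0.022729 + 0.851270 = 0.828541.
Q̄ = (S_0/π) × [bracket] = (1948/π) × 0.828541 = 513.75 W/m².
Daily total = Q̄ × 56.00 h × 3600 s/h = 513.75 × 56.00 × 3600 / 10⁶ = 103.6 MJ/m².

104 MJ/m²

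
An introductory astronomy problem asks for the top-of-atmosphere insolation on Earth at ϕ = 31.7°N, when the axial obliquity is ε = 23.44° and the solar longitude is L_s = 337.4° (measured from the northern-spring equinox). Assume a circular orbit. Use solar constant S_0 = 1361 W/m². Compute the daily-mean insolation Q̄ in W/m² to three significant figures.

Solar declination: sin δ = sin ε · sin L_s = sin 23.44° × sin 337.4° = -0.15287, so δ = -8.793°.
cos h₀ = −tan(+31.7°) tan(-8.793°) = 0.0955, h₀ = 1.4751 rad.
Bracket: h₀ sin ϕ sin δ + cos ϕ cos δ sin h₀ = 1.4751×0.52547×-0.15287 + 0.85081×0.98825×0.99543 = -0.118493 + 0.836970 = 0.718477.
Q̄ = (S_0/π) × [bracket] = (1361/π) × 0.718477 = 311.3 W/m².

Q̄ ≈ 311 W/m²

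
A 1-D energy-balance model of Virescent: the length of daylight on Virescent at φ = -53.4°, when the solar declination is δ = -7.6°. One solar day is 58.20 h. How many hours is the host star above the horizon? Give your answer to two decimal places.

cos H₀ = −tan φ · tan δ = −tan(-53.4°) × tan(-7.600°) = -0.1797, so H₀ = 1.7514 rad = 100.35°.
Daylight = 2H₀/(2π) × 58.20 h = (1.7514/π) × 58.20 = 32.45 h.

32.45 h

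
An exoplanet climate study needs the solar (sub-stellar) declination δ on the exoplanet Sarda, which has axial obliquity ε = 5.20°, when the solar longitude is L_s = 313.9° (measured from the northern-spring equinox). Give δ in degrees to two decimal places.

sin δ = sin ε · sin L_s = sin 5.20° × sin 313.9° = -0.065305.
δ = arcsin(-0.065305) = -3.74°.

δ = -3.74°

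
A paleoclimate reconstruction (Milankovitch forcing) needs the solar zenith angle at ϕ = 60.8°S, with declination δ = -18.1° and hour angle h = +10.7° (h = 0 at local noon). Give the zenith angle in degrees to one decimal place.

θ_z = 43.4°

cos θ_z = sin ϕ sin δ + cos ϕ cos δ cos h = 0.271196 + 0.455656 = 0.726852.
θ_z = arccos(0.726852) = 43.4°.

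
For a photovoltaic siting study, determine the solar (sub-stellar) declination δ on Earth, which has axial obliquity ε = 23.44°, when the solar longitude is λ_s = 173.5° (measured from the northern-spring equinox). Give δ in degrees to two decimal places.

δ = +2.58°

sin δ = sin ε · sin λ_s = sin 23.44° × sin 173.5° = 0.045031.
δ = arcsin(0.045031) = +2.58°.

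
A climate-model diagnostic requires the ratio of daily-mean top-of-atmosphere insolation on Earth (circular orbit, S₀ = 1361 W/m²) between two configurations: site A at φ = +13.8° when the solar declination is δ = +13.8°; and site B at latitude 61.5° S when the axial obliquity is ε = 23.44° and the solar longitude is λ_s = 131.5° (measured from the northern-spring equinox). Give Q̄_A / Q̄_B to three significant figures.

Q̄_A / Q̄_B ≈ 8.49

— Configuration A (φ=+13.8°):
cos H₀ = −tan(+13.8°) tan(+13.800°) = -0.0603, H₀ = 1.6312 rad.
Bracket: H₀ sin φ sin δ + cos φ cos δ sin H₀ = 1.6312×0.23853×0.23853 + 0.97113×0.97113×0.99818 = 0.092810 + 0.941377 = 1.034187.
Q̄ = (S₀/π) × [bracket] = (1361/π) × 1.034187 = 448.03 W/m².
— Configuration B (φ=-61.5°):
Solar declination: sin δ = sin ε · sin λ_s = sin 23.44° × sin 131.5° = 0.29793, so δ = +17.333°.
cos H₀ = −tan(-61.5°) tan(+17.333°) = 0.5748, H₀ = 0.9584 rad.
Bracket: H₀ sin φ sin δ + cos φ cos δ sin H₀ = 0.9584×-0.87882×0.29793 + 0.47716×0.95459×0.81828 = -0.250935 + 0.372720 = 0.121785.
Q̄ = (S₀/π) × [bracket] = (1361/π) × 0.121785 = 52.760 W/m².
Ratio Q̄_A / Q̄_B = 448.03 / 52.760 = 8.492.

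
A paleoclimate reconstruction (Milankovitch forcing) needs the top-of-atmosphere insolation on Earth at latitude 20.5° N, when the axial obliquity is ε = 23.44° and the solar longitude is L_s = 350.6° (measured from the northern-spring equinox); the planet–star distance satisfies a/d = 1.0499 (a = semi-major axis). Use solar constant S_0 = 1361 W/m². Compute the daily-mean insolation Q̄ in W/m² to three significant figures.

Q̄ ≈ 429 W/m²

Solar declination: sin δ = sin ε · sin L_s = sin 23.44° × sin 350.6° = -0.06497, so δ = -3.725°.
cos h₀ = −tan(+20.5°) tan(-3.725°) = 0.0243, h₀ = 1.5465 rad.
Bracket: h₀ sin ϕ sin δ + cos ϕ cos δ sin h₀ = 1.5465×0.35021×-0.06497 + 0.93667×0.99789×0.99970 = -0.035188 + 0.934413 = 0.899225.
Inverse-square distance factor (a/d)² = 1.0499² = 1.102290.
Q̄ = (S_0/π) × 1.102290 × [bracket] = (1361/π) × 1.102290 × 0.899225 = 429.4 W/m².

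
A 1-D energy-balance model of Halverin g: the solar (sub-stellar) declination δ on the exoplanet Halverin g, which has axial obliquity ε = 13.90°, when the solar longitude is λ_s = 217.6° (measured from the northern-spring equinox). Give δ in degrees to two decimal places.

sin δ = sin ε · sin λ_s = sin 13.90° × sin 217.6° = -0.146574.
δ = arcsin(-0.146574) = -8.43°.

δ = -8.43°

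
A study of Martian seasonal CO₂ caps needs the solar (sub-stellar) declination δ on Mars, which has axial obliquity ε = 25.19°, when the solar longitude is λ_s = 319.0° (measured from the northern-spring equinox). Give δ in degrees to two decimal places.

sin δ = sin ε · sin λ_s = sin 25.19° × sin 319.0° = -0.279233.
δ = arcsin(-0.279233) = -16.21°.

δ = -16.21°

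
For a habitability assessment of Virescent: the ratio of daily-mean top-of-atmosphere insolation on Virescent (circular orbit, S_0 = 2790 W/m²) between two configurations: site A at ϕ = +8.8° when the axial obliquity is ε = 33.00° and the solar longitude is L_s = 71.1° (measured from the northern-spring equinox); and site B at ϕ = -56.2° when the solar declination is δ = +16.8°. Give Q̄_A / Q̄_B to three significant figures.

Q̄_A / Q̄_B ≈ 4.63

— Configuration A (ϕ=+8.8°):
Solar declination: sin δ = sin ε · sin L_s = sin 33.00° × sin 71.1° = 0.51528, so δ = +31.016°.
cos h₀ = −tan(+8.8°) tan(+31.016°) = -0.0931, h₀ = 1.6640 rad.
Bracket: h₀ sin ϕ sin δ + cos ϕ cos δ sin h₀ = 1.6640×0.15299×0.51528 + 0.98823×0.85702×0.99566 = 0.131178 + 0.843257 = 0.974435.
Q̄ = (S_0/π) × [bracket] = (2790/π) × 0.974435 = 865.38 W/m².
— Configuration B (ϕ=-56.2°):
cos h₀ = −tan(-56.2°) tan(+16.800°) = 0.4510, h₀ = 1.1029 rad.
Bracket: h₀ sin ϕ sin δ + cos ϕ cos δ sin h₀ = 1.1029×-0.83098×0.28903 + 0.55630×0.95732×0.89252 = -0.264892 + 0.475318 = 0.210426.
Q̄ = (S_0/π) × [bracket] = (2790/π) × 0.210426 = 186.88 W/m².
Ratio Q̄_A / Q̄_B = 865.38 / 186.88 = 4.631.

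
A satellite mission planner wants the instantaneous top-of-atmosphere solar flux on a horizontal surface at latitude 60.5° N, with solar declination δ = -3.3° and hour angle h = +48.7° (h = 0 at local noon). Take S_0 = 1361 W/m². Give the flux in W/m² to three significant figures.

cos θ_z = sin ϕ sin δ + cos ϕ cos δ cos h = -0.050101 + 0.324461 = 0.274360.
Flux = S_0 · cos θ_z = 1361 × 0.274360 = 373.4 W/m².

373 W/m²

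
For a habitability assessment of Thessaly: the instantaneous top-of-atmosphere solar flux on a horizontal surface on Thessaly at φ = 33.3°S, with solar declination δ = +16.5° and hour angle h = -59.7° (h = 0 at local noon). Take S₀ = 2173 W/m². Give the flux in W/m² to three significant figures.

cos θ_z = sin φ sin δ + cos φ cos δ cos h = -0.155931 + 0.404323 = 0.248392.
Flux = S₀ · cos θ_z = 2173 × 0.248392 = 539.8 W/m².

540 W/m²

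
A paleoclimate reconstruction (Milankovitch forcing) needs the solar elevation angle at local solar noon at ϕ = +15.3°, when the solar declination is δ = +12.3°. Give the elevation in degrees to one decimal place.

At local noon the hour angle is zero, so the zenith angle equals |ϕ − δ| = |+15.3° − (+12.300°)| = 3.000°.
Elevation = 90° − 3.000° = 87.0°.

87.0°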